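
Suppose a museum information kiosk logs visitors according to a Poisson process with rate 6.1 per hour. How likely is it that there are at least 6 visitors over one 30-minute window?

Over the interval, μ = 6.1 × 0.5 = 3.05 (a 30-minute window = 0.5 hours).
P(N ≥ 6) = 1 − P(N ≤ 5) = 1 − Σ_{j=0}^{5} e^(−μ) μ^j/j! ≈ 0.0890.

0.0890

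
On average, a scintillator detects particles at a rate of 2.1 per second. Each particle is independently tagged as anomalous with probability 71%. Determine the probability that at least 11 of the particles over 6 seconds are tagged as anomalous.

0.2876

Thinning: the particles that are tagged as anomalous themselves form a Poisson process with rate 0.71 × 2.1 = 1.491 per second.
Over the interval, μ = 1.491 × 6 = 8.946 (6 seconds).
P(N ≥ 11) = 1 − P(N ≤ 10) ≈ 0.2876.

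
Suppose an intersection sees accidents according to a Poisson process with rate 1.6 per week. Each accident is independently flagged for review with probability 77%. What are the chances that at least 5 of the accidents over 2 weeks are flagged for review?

Thinning: the accidents that are flagged for review themselves form a Poisson process with rate 0.77 × 1.6 = 1.232 per week.
Over the interval, μ = 1.232 × 2 = 2.464 (2 weeks).
P(N ≥ 5) = 1 − P(N ≤ 4) ≈ 0.1041.

0.1041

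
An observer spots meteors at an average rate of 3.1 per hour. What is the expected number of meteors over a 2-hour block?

6.2

E[N] = λt = 3.1 × 2 = 6.2 (a 2-hour block = 2 hours).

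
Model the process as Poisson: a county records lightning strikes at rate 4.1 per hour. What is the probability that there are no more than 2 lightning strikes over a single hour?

0.2238

With mean μ = 4.1 per hour,
P(N ≤ 2) = Σ_{j=0}^{2} e^(−μ) μ^j/j! ≈ 0.2238.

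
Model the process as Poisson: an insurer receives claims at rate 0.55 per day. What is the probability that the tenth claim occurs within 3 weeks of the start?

0.7161

Over the interval, μ = 0.55 × 21 = 11.55 (3 weeks = 21 days).
The tenth arrival falls in the interval iff at least 10 events occur there: P(S_10 ≤ t) = P(N ≥ 10) = 1 − P(N ≤ 9) ≈ 0.7161.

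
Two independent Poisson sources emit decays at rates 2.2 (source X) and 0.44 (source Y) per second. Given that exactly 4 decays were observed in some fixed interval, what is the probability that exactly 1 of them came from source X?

Given the total, each event is independently from source X with probability p = λ_X/(λ_X+λ_Y) = 2.2/2.64 ≈ 0.8333.
So K ~ Binomial(4, 2.2/2.64): P(K = 1) = C(4,1) · (2.2/2.64)^1 · (0.44/2.64)^3 ≈ 0.0154.

0.0154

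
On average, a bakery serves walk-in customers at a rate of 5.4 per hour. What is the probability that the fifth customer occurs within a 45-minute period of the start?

0.3809

Over the interval, μ = 5.4 × 0.75 = 4.05 (a 45-minute period = 0.75 hours).
The fifth arrival falls in the interval iff at least 5 events occur there: P(S_5 ≤ t) = P(N ≥ 5) = 1 − P(N ≤ 4) ≈ 0.3809.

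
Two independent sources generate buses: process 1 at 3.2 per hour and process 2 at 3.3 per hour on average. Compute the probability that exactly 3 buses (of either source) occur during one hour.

Independent Poisson processes superpose: combined rate λ = 3.2 + 3.3 = 6.5 per hour.
So μ = 6.5.
P(N = 3) = e^(−6.5) · 6.5^3/3! ≈ 0.0688.

0.0688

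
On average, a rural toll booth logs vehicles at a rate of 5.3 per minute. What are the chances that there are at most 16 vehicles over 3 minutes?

0.5759

Over the interval, μ = 5.3 × 3 = 15.9 (3 minutes).
P(N ≤ 16) = Σ_{j=0}^{16} e^(−μ) μ^j/j! ≈ 0.5759.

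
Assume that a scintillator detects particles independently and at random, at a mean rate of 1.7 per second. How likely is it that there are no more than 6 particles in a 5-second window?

0.2562

Over the interval, μ = 1.7 × 5 = 8.5 (a 5-second window = 5 seconds).
P(N ≤ 6) = Σ_{j=0}^{6} e^(−μ) μ^j/j! ≈ 0.2562.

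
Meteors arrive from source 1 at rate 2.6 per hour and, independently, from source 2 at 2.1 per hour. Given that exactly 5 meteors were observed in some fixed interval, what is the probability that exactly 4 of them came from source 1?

0.2092

Given the total, each event is independently from source 1 with probability p = λ_1/(λ_1+λ_2) = 2.6/4.7 ≈ 0.5532.
So K ~ Binomial(5, 2.6/4.7): P(K = 4) = C(5,4) · (2.6/4.7)^4 · (2.1/4.7)^1 ≈ 0.2092.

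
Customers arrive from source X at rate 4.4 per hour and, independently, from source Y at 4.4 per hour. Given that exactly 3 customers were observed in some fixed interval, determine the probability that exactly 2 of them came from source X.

0.3750

Given the total, each event is independently from source X with probability p = λ_X/(λ_X+λ_Y) = 4.4/8.8 = 0.5000.
So K ~ Binomial(3, 4.4/8.8): P(K = 2) = C(3,2) · (4.4/8.8)^2 · (4.4/8.8)^1 ≈ 0.3750.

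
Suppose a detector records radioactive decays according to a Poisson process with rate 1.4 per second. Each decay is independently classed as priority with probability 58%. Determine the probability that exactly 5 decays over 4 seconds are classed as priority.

Thinning: the decays that are classed as priority themselves form a Poisson process with rate 0.58 × 1.4 = 0.812 per second.
Over the interval, μ = 0.812 × 4 = 3.248 (4 seconds).
P(N = 5) = e^(−3.248) · 3.248^5/5! ≈ 0.1170.

0.1170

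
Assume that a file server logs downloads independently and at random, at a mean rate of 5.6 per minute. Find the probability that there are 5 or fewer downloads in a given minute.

0.5119

With mean μ = 5.6 per minute,
P(N ≤ 5) = Σ_{j=0}^{5} e^(−μ) μ^j/j! ≈ 0.5119.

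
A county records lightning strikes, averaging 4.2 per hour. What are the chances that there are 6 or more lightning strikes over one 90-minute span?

Over the interval, μ = 4.2 × 1.5 = 6.3 (a 90-minute span = 1.5 hours).
P(N ≥ 6) = 1 − P(N ≤ 5) = 1 − Σ_{j=0}^{5} e^(−μ) μ^j/j! ≈ 0.6012.

0.6012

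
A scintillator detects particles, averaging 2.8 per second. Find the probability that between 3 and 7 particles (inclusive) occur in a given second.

0.5224

With mean μ = 2.8 per second,
P(3 ≤ N ≤ 7) = Σ_{j=3}^{7} e^(−2.8) · 2.8^j/j! ≈ 0.5224.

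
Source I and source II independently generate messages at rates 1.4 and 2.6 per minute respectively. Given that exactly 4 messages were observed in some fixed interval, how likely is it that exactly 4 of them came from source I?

0.0150

Given the total, each event is independently from source I with probability p = λ_I/(λ_I+λ_II) = 1.4/4 = 0.3500.
So K ~ Binomial(4, 1.4/4): P(K = 4) = C(4,4) · (1.4/4)^4 · (2.6/4)^0 ≈ 0.0150.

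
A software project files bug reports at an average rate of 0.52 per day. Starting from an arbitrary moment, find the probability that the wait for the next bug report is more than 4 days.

0.1249

The wait for the next event is exponential with rate λ = 0.52 per day.
P(T > 4) = e^(−λt) = e^(−0.52 × 4) = e^(−2.08) ≈ 0.1249.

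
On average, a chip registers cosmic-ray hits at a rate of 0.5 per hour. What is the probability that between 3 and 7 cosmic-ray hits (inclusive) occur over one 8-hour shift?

0.7108

Over the interval, μ = 0.5 × 8 = 4 (an 8-hour shift = 8 hours).
P(3 ≤ N ≤ 7) = Σ_{j=3}^{7} e^(−4) · 4^j/j! ≈ 0.7108.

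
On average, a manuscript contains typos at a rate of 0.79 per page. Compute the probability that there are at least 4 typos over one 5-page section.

0.5567

Over the interval, μ = 0.79 × 5 = 3.95 (a 5-page section = 5 pages).
P(N ≥ 4) = 1 − P(N ≤ 3) = 1 − Σ_{j=0}^{3} e^(−μ) μ^j/j! ≈ 0.5567.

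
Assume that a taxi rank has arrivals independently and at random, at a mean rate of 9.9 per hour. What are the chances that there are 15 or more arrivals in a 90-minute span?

Over the interval, μ = 9.9 × 1.5 = 14.85 (a 90-minute span = 1.5 hours).
P(N ≥ 15) = 1 − P(N ≤ 14) = 1 − Σ_{j=0}^{14} e^(−μ) μ^j/j! ≈ 0.5189.

0.5189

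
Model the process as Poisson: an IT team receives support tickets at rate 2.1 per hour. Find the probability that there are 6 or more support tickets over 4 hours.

Over the interval, μ = 2.1 × 4 = 8.4 (4 hours).
P(N ≥ 6) = 1 − P(N ≤ 5) = 1 − Σ_{j=0}^{5} e^(−μ) μ^j/j! ≈ 0.8427.

0.8427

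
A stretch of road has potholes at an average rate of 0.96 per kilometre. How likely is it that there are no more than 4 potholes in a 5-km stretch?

0.4763

Over the interval, μ = 0.96 × 5 = 4.8 (a 5-km stretch = 5 kilometres).
P(N ≤ 4) = Σ_{j=0}^{4} e^(−μ) μ^j/j! ≈ 0.4763.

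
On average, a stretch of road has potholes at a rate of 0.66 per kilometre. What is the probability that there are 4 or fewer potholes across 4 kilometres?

Over the interval, μ = 0.66 × 4 = 2.64 (4 kilometres).
P(N ≤ 4) = Σ_{j=0}^{4} e^(−μ) μ^j/j! ≈ 0.8717.

0.8717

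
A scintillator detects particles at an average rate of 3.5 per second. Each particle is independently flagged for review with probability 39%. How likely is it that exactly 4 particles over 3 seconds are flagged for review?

0.1951

Thinning: the particles that are flagged for review themselves form a Poisson process with rate 0.39 × 3.5 = 1.365 per second.
Over the interval, μ = 1.365 × 3 = 4.095 (3 seconds).
P(N = 4) = e^(−4.095) · 4.095^4/4! ≈ 0.1951.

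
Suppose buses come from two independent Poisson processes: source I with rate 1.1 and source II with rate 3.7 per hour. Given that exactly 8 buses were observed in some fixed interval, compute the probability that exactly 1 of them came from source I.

Given the total, each event is independently from source I with probability p = λ_I/(λ_I+λ_II) = 1.1/4.8 ≈ 0.2292.
So K ~ Binomial(8, 1.1/4.8): P(K = 1) = C(8,1) · (1.1/4.8)^1 · (3.7/4.8)^7 ≈ 0.2965.

0.2965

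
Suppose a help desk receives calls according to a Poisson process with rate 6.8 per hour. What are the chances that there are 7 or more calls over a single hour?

0.5201

With mean μ = 6.8 per hour,
P(N ≥ 7) = 1 − P(N ≤ 6) = 1 − Σ_{j=0}^{6} e^(−μ) μ^j/j! ≈ 0.5201.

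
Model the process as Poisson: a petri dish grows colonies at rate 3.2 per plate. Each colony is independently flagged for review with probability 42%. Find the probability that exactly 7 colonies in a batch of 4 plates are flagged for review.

0.1191

Thinning: the colonies that are flagged for review themselves form a Poisson process with rate 0.42 × 3.2 = 1.344 per plate.
Over the interval, μ = 1.344 × 4 = 5.376 (a batch of 4 plates = 4 plates).
P(N = 7) = e^(−5.376) · 5.376^7/7! ≈ 0.1191.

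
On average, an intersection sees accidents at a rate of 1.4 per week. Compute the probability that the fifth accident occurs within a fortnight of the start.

Over the interval, μ = 1.4 × 2 = 2.8 (a fortnight = 2 weeks).
The fifth arrival falls in the interval iff at least 5 events occur there: P(S_5 ≤ t) = P(N ≥ 5) = 1 − P(N ≤ 4) ≈ 0.1523.

0.1523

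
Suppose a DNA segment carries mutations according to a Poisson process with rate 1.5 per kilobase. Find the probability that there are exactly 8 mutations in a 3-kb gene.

0.0463

Over the interval, μ = 1.5 × 3 = 4.5 (a 3-kb gene = 3 kilobases).
P(N = 8) = e^(−μ) μ^8/8! = e^(−4.5) · 4.5^8/40320 ≈ 0.0463.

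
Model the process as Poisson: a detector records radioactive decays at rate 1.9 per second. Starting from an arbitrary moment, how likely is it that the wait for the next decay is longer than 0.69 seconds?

0.2696

The wait for the next event is exponential with rate λ = 1.9 per second.
P(T > 0.69) = e^(−λt) = e^(−1.9 × 0.69) = e^(−1.311) ≈ 0.2696.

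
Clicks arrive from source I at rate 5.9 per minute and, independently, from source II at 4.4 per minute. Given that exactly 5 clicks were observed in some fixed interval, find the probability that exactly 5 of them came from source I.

Given the total, each event is independently from source I with probability p = λ_I/(λ_I+λ_II) = 5.9/10.3 ≈ 0.5728.
So K ~ Binomial(5, 5.9/10.3): P(K = 5) = C(5,5) · (5.9/10.3)^5 · (4.4/10.3)^0 ≈ 0.0617.

0.0617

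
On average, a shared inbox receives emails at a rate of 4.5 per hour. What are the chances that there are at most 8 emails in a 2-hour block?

0.4557

Over the interval, μ = 4.5 × 2 = 9 (a 2-hour block = 2 hours).
P(N ≤ 8) = Σ_{j=0}^{8} e^(−μ) μ^j/j! ≈ 0.4557.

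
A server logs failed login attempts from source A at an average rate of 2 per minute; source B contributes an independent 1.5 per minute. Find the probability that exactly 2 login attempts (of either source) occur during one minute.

0.1850

Independent Poisson processes superpose: combined rate λ = 2 + 1.5 = 3.5 per minute.
So μ = 3.5.
P(N = 2) = e^(−3.5) · 3.5^2/2! ≈ 0.1850.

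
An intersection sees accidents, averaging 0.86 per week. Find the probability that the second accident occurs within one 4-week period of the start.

Over the interval, μ = 0.86 × 4 = 3.44 (a 4-week period = 4 weeks).
The second arrival falls in the interval iff at least 2 events occur there: P(S_2 ≤ t) = P(N ≥ 2) = 1 − P(N ≤ 1) ≈ 0.8576.

0.8576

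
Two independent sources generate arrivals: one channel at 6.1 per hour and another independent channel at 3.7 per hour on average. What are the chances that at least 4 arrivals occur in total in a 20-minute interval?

0.4123

Independent Poisson processes superpose: combined rate λ = 6.1 + 3.7 = 9.8 per hour.
Over the interval, μ = 9.8 × 1/3 ≈ 3.26667 (a 20-minute interval = 1/3 hours).
P(N ≥ 4) = 1 − P(N ≤ 3) ≈ 0.4123.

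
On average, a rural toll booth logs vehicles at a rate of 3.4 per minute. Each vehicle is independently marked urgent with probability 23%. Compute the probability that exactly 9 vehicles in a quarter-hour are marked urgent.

0.0932

Thinning: the vehicles that are marked urgent themselves form a Poisson process with rate 0.23 × 3.4 = 0.782 per minute.
Over the interval, μ = 0.782 × 15 = 11.73 (a quarter-hour = 15 minutes).
P(N = 9) = e^(−11.73) · 11.73^9/9! ≈ 0.0932.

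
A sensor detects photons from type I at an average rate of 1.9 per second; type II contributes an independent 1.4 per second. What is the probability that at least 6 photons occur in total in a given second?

Independent Poisson processes superpose: combined rate λ = 1.9 + 1.4 = 3.3 per second.
So μ = 3.3.
P(N ≥ 6) = 1 − P(N ≤ 5) ≈ 0.1171.

0.1171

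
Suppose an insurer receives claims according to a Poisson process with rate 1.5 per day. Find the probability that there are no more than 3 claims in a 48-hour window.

0.6472

Over the interval, μ = 1.5 × 2 = 3 (a 48-hour window = 2 days).
P(N ≤ 3) = Σ_{j=0}^{3} e^(−μ) μ^j/j! ≈ 0.6472.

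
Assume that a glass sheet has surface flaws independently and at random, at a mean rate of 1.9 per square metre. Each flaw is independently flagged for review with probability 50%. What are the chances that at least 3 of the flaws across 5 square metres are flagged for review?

Thinning: the flaws that are flagged for review themselves form a Poisson process with rate 0.5 × 1.9 = 0.95 per square metre.
Over the interval, μ = 0.95 × 5 = 4.75 (5 square metres).
P(N ≥ 3) = 1 − P(N ≤ 2) ≈ 0.8527.

0.8527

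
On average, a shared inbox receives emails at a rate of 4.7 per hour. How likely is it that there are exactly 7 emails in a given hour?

0.0914

With mean μ = 4.7 per hour,
P(N = 7) = e^(−μ) μ^7/7! = e^(−4.7) · 4.7^7/5040 ≈ 0.0914.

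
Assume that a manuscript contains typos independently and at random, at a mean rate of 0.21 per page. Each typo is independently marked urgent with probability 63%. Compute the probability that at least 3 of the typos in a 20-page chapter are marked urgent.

Thinning: the typos that are marked urgent themselves form a Poisson process with rate 0.63 × 0.21 = 0.1323 per page.
Over the interval, μ = 0.1323 × 20 = 2.646 (a 20-page chapter = 20 pages).
P(N ≥ 3) = 1 − P(N ≤ 2) ≈ 0.4931.

0.4931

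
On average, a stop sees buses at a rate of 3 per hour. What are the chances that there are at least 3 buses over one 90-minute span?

0.8264

Over the interval, μ = 3 × 1.5 = 4.5 (a 90-minute span = 1.5 hours).
P(N ≥ 3) = 1 − P(N ≤ 2) = 1 − Σ_{j=0}^{2} e^(−μ) μ^j/j! ≈ 0.8264.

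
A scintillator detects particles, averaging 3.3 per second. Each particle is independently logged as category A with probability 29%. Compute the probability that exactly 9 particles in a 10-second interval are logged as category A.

Thinning: the particles that are logged as category A themselves form a Poisson process with rate 0.29 × 3.3 = 0.957 per second.
Over the interval, μ = 0.957 × 10 = 9.57 (a 10-second interval = 10 seconds).
P(N = 9) = e^(−9.57) · 9.57^9/9! ≈ 0.1295.

0.1295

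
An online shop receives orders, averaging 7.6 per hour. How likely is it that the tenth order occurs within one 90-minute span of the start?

Over the interval, μ = 7.6 × 1.5 = 11.4 (a 90-minute span = 1.5 hours).
The tenth arrival falls in the interval iff at least 10 events occur there: P(S_10 ≤ t) = P(N ≥ 10) = 1 − P(N ≤ 9) ≈ 0.7013.

0.7013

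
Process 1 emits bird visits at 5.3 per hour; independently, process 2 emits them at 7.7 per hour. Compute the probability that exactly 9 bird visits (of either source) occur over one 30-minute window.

0.0858

Independent Poisson processes superpose: combined rate λ = 5.3 + 7.7 = 13 per hour.
Over the interval, μ = 13 × 0.5 = 6.5 (a 30-minute window = 0.5 hours).
P(N = 9) = e^(−6.5) · 6.5^9/9! ≈ 0.0858.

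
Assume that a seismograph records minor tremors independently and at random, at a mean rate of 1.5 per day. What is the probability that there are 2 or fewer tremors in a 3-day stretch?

Over the interval, μ = 1.5 × 3 = 4.5 (a 3-day stretch = 3 days).
P(N ≤ 2) = Σ_{j=0}^{2} e^(−μ) μ^j/j! ≈ 0.1736.

0.1736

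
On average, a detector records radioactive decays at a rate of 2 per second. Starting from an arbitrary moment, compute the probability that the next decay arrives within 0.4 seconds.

Inter-arrival times are exponential with rate λ = 2 per second.
P(T ≤ 0.4) = 1 − e^(−λt) = 1 − e^(−2 × 0.4) = 1 − e^(−0.8) ≈ 0.5507.

0.5507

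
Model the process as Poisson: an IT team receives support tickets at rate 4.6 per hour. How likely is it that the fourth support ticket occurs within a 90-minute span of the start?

0.9129

Over the interval, μ = 4.6 × 1.5 = 6.9 (a 90-minute span = 1.5 hours).
The fourth arrival falls in the interval iff at least 4 events occur there: P(S_4 ≤ t) = P(N ≥ 4) = 1 − P(N ≤ 3) ≈ 0.9129.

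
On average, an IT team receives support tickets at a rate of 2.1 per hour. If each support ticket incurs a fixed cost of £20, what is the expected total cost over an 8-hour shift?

E[N] = 2.1 × 8 = 16.8 (an 8-hour shift = 8 hours); E[cost] = 16.8 × £20 = £336.

£336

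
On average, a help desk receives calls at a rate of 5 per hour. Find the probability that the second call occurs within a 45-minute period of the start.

Over the interval, μ = 5 × 0.75 = 3.75 (a 45-minute period = 0.75 hours).
The second arrival falls in the interval iff at least 2 events occur there: P(S_2 ≤ t) = P(N ≥ 2) = 1 − P(N ≤ 1) ≈ 0.8883.

0.8883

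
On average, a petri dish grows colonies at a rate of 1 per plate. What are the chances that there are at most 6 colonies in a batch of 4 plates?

0.8893

Over the interval, μ = 1 × 4 = 4 (a batch of 4 plates = 4 plates).
P(N ≤ 6) = Σ_{j=0}^{6} e^(−μ) μ^j/j! ≈ 0.8893.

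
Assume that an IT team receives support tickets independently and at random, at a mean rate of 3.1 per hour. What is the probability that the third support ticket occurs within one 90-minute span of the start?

Over the interval, μ = 3.1 × 1.5 = 4.65 (a 90-minute span = 1.5 hours).
The third arrival falls in the interval iff at least 3 events occur there: P(S_3 ≤ t) = P(N ≥ 3) = 1 − P(N ≤ 2) ≈ 0.8426.

0.8426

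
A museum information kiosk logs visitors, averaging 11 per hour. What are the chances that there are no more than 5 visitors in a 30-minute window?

Over the interval, μ = 11 × 0.5 = 5.5 (a 30-minute window = 0.5 hours).
P(N ≤ 5) = Σ_{j=0}^{5} e^(−μ) μ^j/j! ≈ 0.5289.

0.5289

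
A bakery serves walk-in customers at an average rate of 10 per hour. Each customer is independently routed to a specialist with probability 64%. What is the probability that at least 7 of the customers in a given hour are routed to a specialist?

Thinning: the customers that are routed to a specialist themselves form a Poisson process with rate 0.64 × 10 = 6.4 per hour.
So μ = 6.4.
P(N ≥ 7) = 1 − P(N ≤ 6) ≈ 0.4577.

0.4577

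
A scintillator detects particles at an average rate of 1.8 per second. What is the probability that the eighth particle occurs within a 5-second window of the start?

0.6761

Over the interval, μ = 1.8 × 5 = 9 (a 5-second window = 5 seconds).
The eighth arrival falls in the interval iff at least 8 events occur there: P(S_8 ≤ t) = P(N ≥ 8) = 1 − P(N ≤ 7) ≈ 0.6761.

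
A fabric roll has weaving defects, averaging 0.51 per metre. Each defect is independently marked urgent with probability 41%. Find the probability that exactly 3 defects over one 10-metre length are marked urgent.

0.1883

Thinning: the defects that are marked urgent themselves form a Poisson process with rate 0.41 × 0.51 = 0.2091 per metre.
Over the interval, μ = 0.2091 × 10 = 2.091 (a 10-metre length = 10 metres).
P(N = 3) = e^(−2.091) · 2.091^3/3! ≈ 0.1883.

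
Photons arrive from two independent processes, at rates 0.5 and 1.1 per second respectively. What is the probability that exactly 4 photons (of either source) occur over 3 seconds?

Independent Poisson processes superpose: combined rate λ = 0.5 + 1.1 = 1.6 per second.
Over the interval, μ = 1.6 × 3 = 4.8 (3 seconds).
P(N = 4) = e^(−4.8) · 4.8^4/4! ≈ 0.1820.

0.1820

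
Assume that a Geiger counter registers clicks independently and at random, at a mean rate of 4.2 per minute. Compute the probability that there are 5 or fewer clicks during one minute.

With mean μ = 4.2 per minute,
P(N ≤ 5) = Σ_{j=0}^{5} e^(−μ) μ^j/j! ≈ 0.7531.

0.7531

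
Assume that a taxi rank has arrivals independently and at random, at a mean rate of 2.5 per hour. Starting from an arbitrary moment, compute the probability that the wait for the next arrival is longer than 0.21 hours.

The wait for the next event is exponential with rate λ = 2.5 per hour.
P(T > 0.21) = e^(−λt) = e^(−2.5 × 0.21) = e^(−0.525) ≈ 0.5916.

0.5916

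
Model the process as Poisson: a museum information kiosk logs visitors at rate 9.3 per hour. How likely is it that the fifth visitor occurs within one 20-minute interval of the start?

0.2018

Over the interval, μ = 9.3 × 1/3 = 3.1 (a 20-minute interval = 1/3 hours).
The fifth arrival falls in the interval iff at least 5 events occur there: P(S_5 ≤ t) = P(N ≥ 5) = 1 − P(N ≤ 4) ≈ 0.2018.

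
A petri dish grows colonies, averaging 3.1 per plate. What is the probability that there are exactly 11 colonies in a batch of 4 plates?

0.1100

Over the interval, μ = 3.1 × 4 = 12.4 (a batch of 4 plates = 4 plates).
P(N = 11) = e^(−μ) μ^11/11! = e^(−12.4) · 12.4^11/39916800 ≈ 0.1100.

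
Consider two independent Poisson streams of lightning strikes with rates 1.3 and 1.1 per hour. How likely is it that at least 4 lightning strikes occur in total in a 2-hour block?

0.7058

Independent Poisson processes superpose: combined rate λ = 1.3 + 1.1 = 2.4 per hour.
Over the interval, μ = 2.4 × 2 = 4.8 (a 2-hour block = 2 hours).
P(N ≥ 4) = 1 − P(N ≤ 3) ≈ 0.7058.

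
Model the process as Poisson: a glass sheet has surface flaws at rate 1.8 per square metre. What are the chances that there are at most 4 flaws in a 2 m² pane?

Over the interval, μ = 1.8 × 2 = 3.6 (a 2 m² pane = 2 square metres).
P(N ≤ 4) = Σ_{j=0}^{4} e^(−μ) μ^j/j! ≈ 0.7064.

0.7064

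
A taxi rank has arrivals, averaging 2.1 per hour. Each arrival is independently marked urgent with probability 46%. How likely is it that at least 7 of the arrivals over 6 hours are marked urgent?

Thinning: the arrivals that are marked urgent themselves form a Poisson process with rate 0.46 × 2.1 = 0.966 per hour.
Over the interval, μ = 0.966 × 6 = 5.796 (6 hours).
P(N ≥ 7) = 1 − P(N ≤ 6) ≈ 0.3610.

0.3610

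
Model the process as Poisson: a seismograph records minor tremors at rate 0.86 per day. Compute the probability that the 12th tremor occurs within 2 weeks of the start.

0.5430

Over the interval, μ = 0.86 × 14 = 12.04 (2 weeks = 14 days).
The 12th arrival falls in the interval iff at least 12 events occur there: P(S_12 ≤ t) = P(N ≥ 12) = 1 − P(N ≤ 11) ≈ 0.5430.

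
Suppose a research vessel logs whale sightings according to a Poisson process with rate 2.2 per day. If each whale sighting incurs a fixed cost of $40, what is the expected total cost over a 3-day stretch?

$264

E[N] = 2.2 × 3 = 6.6 (a 3-day stretch = 3 days); E[cost] = 6.6 × $40 = $264.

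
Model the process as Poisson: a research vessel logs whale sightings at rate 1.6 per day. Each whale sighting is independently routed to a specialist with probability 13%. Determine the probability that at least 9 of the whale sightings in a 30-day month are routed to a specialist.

Thinning: the whale sightings that are routed to a specialist themselves form a Poisson process with rate 0.13 × 1.6 = 0.208 per day.
Over the interval, μ = 0.208 × 30 = 6.24 (a 30-day month = 30 days).
P(N ≥ 9) = 1 − P(N ≤ 8) ≈ 0.1785.

0.1785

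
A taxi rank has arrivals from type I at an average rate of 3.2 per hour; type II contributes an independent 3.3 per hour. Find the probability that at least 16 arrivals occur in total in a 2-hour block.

Independent Poisson processes superpose: combined rate λ = 3.2 + 3.3 = 6.5 per hour.
Over the interval, μ = 6.5 × 2 = 13 (a 2-hour block = 2 hours).
P(N ≥ 16) = 1 − P(N ≤ 15) ≈ 0.2364.

0.2364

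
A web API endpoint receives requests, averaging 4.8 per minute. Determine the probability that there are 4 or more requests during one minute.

With mean μ = 4.8 per minute,
P(N ≥ 4) = 1 − P(N ≤ 3) = 1 − Σ_{j=0}^{3} e^(−μ) μ^j/j! ≈ 0.7058.

0.7058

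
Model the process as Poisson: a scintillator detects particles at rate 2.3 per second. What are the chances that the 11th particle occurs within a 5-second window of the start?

0.5983

Over the interval, μ = 2.3 × 5 = 11.5 (a 5-second window = 5 seconds).
The 11th arrival falls in the interval iff at least 11 events occur there: P(S_11 ≤ t) = P(N ≥ 11) = 1 − P(N ≤ 10) ≈ 0.5983.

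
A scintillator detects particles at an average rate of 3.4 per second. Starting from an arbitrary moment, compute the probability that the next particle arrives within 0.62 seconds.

Inter-arrival times are exponential with rate λ = 3.4 per second.
P(T ≤ 0.62) = 1 − e^(−λt) = 1 − e^(−3.4 × 0.62) = 1 − e^(−2.108) ≈ 0.8785.

0.8785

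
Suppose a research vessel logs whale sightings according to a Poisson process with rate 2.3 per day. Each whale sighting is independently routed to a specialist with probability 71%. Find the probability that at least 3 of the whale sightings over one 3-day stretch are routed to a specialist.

Thinning: the whale sightings that are routed to a specialist themselves form a Poisson process with rate 0.71 × 2.3 = 1.633 per day.
Over the interval, μ = 1.633 × 3 = 4.899 (a 3-day stretch = 3 days).
P(N ≥ 3) = 1 − P(N ≤ 2) ≈ 0.8666.

0.8666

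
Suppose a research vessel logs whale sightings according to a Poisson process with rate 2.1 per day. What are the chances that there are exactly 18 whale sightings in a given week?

0.0663

Over the interval, μ = 2.1 × 7 = 14.7 (a week = 7 days).
P(N = 18) = e^(−μ) μ^18/18! = e^(−14.7) · 14.7^18/6402373705728000 ≈ 0.0663.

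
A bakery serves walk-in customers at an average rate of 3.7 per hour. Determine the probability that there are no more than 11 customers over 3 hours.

Over the interval, μ = 3.7 × 3 = 11.1 (3 hours).
P(N ≤ 11) = Σ_{j=0}^{11} e^(−μ) μ^j/j! ≈ 0.5673.

0.5673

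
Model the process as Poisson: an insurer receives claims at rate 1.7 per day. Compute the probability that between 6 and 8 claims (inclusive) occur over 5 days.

Over the interval, μ = 1.7 × 5 = 8.5 (5 days).
P(6 ≤ N ≤ 8) = Σ_{j=6}^{8} e^(−8.5) · 8.5^j/j! ≈ 0.3735.

0.3735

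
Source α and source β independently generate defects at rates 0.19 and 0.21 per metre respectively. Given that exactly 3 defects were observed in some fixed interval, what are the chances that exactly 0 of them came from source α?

Given the total, each event is independently from source α with probability p = λ_α/(λ_α+λ_β) = 0.19/0.4 = 0.4750.
So K ~ Binomial(3, 0.19/0.4): P(K = 0) = C(3,0) · (0.19/0.4)^0 · (0.21/0.4)^3 ≈ 0.1447.

0.1447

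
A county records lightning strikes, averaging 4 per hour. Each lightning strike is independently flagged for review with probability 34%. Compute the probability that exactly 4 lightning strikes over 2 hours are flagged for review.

0.1502

Thinning: the lightning strikes that are flagged for review themselves form a Poisson process with rate 0.34 × 4 = 1.36 per hour.
Over the interval, μ = 1.36 × 2 = 2.72 (2 hours).
P(N = 4) = e^(−2.72) · 2.72^4/4! ≈ 0.1502.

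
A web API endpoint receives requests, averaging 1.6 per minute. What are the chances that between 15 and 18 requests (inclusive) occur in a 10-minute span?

Over the interval, μ = 1.6 × 10 = 16 (a 10-minute span = 10 minutes).
P(15 ≤ N ≤ 18) = Σ_{j=15}^{18} e^(−16) · 16^j/j! ≈ 0.3748.

0.3748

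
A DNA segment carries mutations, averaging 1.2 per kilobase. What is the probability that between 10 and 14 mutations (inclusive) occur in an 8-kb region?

Over the interval, μ = 1.2 × 8 = 9.6 (an 8-kb region = 8 kilobases).
P(10 ≤ N ≤ 14) = Σ_{j=10}^{14} e^(−9.6) · 9.6^j/j! ≈ 0.4269.

0.4269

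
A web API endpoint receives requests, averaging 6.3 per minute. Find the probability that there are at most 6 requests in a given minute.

0.5582

With mean μ = 6.3 per minute,
P(N ≤ 6) = Σ_{j=0}^{6} e^(−μ) μ^j/j! ≈ 0.5582.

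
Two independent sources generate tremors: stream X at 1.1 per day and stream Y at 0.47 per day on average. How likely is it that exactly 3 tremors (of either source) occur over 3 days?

Independent Poisson processes superpose: combined rate λ = 1.1 + 0.47 = 1.57 per day.
Over the interval, μ = 1.57 × 3 = 4.71 (3 days).
P(N = 3) = e^(−4.71) · 4.71^3/3! ≈ 0.1568.

0.1568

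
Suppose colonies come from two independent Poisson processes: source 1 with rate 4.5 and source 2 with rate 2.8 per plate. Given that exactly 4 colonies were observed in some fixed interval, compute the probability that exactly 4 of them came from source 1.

Given the total, each event is independently from source 1 with probability p = λ_1/(λ_1+λ_2) = 4.5/7.3 ≈ 0.6164.
So K ~ Binomial(4, 4.5/7.3): P(K = 4) = C(4,4) · (4.5/7.3)^4 · (2.8/7.3)^0 ≈ 0.1444.

0.1444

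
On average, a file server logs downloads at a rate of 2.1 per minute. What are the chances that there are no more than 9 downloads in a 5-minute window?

0.3971

Over the interval, μ = 2.1 × 5 = 10.5 (a 5-minute window = 5 minutes).
P(N ≤ 9) = Σ_{j=0}^{9} e^(−μ) μ^j/j! ≈ 0.3971.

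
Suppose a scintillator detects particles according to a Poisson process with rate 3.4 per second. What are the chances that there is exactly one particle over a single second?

0.1135

With mean μ = 3.4 per second,
P(N = 1) = e^(−μ) μ^1/1! = e^(−3.4) · 3.4^1/1 ≈ 0.1135.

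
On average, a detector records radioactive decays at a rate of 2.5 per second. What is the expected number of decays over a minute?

150

E[N] = λt = 2.5 × 60 = 150 (a minute = 60 seconds).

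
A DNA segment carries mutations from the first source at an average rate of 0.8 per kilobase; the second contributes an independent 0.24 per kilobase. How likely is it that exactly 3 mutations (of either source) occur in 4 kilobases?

0.1873

Independent Poisson processes superpose: combined rate λ = 0.8 + 0.24 = 1.04 per kilobase.
Over the interval, μ = 1.04 × 4 = 4.16 (4 kilobases).
P(N = 3) = e^(−4.16) · 4.16^3/3! ≈ 0.1873.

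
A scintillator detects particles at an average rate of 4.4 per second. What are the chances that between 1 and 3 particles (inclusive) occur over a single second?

0.3472

With mean μ = 4.4 per second,
P(1 ≤ N ≤ 3) = Σ_{j=1}^{3} e^(−4.4) · 4.4^j/j! ≈ 0.3472.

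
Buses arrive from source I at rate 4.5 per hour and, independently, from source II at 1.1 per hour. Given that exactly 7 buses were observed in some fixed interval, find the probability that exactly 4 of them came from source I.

0.1106

Given the total, each event is independently from source I with probability p = λ_I/(λ_I+λ_II) = 4.5/5.6 ≈ 0.8036.
So K ~ Binomial(7, 4.5/5.6): P(K = 4) = C(7,4) · (4.5/5.6)^4 · (1.1/5.6)^3 ≈ 0.1106.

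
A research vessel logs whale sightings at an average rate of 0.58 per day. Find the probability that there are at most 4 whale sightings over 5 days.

Over the interval, μ = 0.58 × 5 = 2.9 (5 days).
P(N ≤ 4) = Σ_{j=0}^{4} e^(−μ) μ^j/j! ≈ 0.8318.

0.8318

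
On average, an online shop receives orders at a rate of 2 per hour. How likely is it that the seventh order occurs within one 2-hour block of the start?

Over the interval, μ = 2 × 2 = 4 (a 2-hour block = 2 hours).
The seventh arrival falls in the interval iff at least 7 events occur there: P(S_7 ≤ t) = P(N ≥ 7) = 1 − P(N ≤ 6) ≈ 0.1107.

0.1107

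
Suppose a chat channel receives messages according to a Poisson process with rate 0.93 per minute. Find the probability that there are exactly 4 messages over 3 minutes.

Over the interval, μ = 0.93 × 3 = 2.79 (3 minutes).
P(N = 4) = e^(−μ) μ^4/4! = e^(−2.79) · 2.79^4/24 ≈ 0.1551.

0.1551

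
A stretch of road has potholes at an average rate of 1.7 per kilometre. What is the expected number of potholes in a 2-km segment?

3.4

E[N] = λt = 1.7 × 2 = 3.4 (a 2-km segment = 2 kilometres).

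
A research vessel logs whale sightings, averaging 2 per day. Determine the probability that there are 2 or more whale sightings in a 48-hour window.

Over the interval, μ = 2 × 2 = 4 (a 48-hour window = 2 days).
P(N ≥ 2) = 1 − P(N ≤ 1) = 1 − Σ_{j=0}^{1} e^(−μ) μ^j/j! ≈ 0.9084.

0.9084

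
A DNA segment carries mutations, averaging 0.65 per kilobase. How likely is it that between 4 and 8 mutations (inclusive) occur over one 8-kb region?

0.6800

Over the interval, μ = 0.65 × 8 = 5.2 (an 8-kb region = 8 kilobases).
P(4 ≤ N ≤ 8) = Σ_{j=4}^{8} e^(−5.2) · 5.2^j/j! ≈ 0.6800.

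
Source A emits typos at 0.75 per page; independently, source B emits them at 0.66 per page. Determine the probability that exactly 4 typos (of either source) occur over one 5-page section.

0.0893

Independent Poisson processes superpose: combined rate λ = 0.75 + 0.66 = 1.41 per page.
Over the interval, μ = 1.41 × 5 = 7.05 (a 5-page section = 5 pages).
P(N = 4) = e^(−7.05) · 7.05^4/4! ≈ 0.0893.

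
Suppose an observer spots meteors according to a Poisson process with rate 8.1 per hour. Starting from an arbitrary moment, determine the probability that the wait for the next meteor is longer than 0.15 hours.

The wait for the next event is exponential with rate λ = 8.1 per hour.
P(T > 0.15) = e^(−λt) = e^(−8.1 × 0.15) = e^(−1.215) ≈ 0.2967.

0.2967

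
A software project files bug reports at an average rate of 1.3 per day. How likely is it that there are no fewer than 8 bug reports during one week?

Over the interval, μ = 1.3 × 7 = 9.1 (a week = 7 days).
P(N ≥ 8) = 1 − P(N ≤ 7) = 1 − Σ_{j=0}^{7} e^(−μ) μ^j/j! ≈ 0.6877.

0.6877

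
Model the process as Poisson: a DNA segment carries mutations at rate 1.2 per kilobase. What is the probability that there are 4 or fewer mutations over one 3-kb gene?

Over the interval, μ = 1.2 × 3 = 3.6 (a 3-kb gene = 3 kilobases).
P(N ≤ 4) = Σ_{j=0}^{4} e^(−μ) μ^j/j! ≈ 0.7064.

0.7064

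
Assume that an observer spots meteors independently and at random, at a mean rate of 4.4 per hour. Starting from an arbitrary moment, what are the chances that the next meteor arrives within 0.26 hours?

0.6815

Inter-arrival times are exponential with rate λ = 4.4 per hour.
P(T ≤ 0.26) = 1 − e^(−λt) = 1 − e^(−4.4 × 0.26) = 1 − e^(−1.144) ≈ 0.6815.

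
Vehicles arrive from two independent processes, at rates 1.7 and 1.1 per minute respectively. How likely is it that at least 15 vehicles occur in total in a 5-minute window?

Independent Poisson processes superpose: combined rate λ = 1.7 + 1.1 = 2.8 per minute.
Over the interval, μ = 2.8 × 5 = 14 (a 5-minute window = 5 minutes).
P(N ≥ 15) = 1 − P(N ≤ 14) ≈ 0.4296.

0.4296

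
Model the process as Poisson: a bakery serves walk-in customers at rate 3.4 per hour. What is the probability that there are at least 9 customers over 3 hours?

Over the interval, μ = 3.4 × 3 = 10.2 (3 hours).
P(N ≥ 9) = 1 − P(N ≤ 8) = 1 − Σ_{j=0}^{8} e^(−μ) μ^j/j! ≈ 0.6892.

0.6892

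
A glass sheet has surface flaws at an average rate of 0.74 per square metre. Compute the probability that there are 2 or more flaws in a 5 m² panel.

Over the interval, μ = 0.74 × 5 = 3.7 (a 5 m² panel = 5 square metres).
P(N ≥ 2) = 1 − P(N ≤ 1) = 1 − Σ_{j=0}^{1} e^(−μ) μ^j/j! ≈ 0.8838.

0.8838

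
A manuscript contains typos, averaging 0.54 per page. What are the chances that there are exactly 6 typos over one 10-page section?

0.1555

Over the interval, μ = 0.54 × 10 = 5.4 (a 10-page section = 10 pages).
P(N = 6) = e^(−μ) μ^6/6! = e^(−5.4) · 5.4^6/720 ≈ 0.1555.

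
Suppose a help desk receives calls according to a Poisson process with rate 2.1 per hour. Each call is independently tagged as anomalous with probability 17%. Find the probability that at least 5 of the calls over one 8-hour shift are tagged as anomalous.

Thinning: the calls that are tagged as anomalous themselves form a Poisson process with rate 0.17 × 2.1 = 0.357 per hour.
Over the interval, μ = 0.357 × 8 = 2.856 (an 8-hour shift = 8 hours).
P(N ≥ 5) = 1 − P(N ≤ 4) ≈ 0.1611.

0.1611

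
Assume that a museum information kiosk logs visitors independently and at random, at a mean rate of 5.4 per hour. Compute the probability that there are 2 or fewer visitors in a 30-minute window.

Over the interval, μ = 5.4 × 0.5 = 2.7 (a 30-minute window = 0.5 hours).
P(N ≤ 2) = Σ_{j=0}^{2} e^(−μ) μ^j/j! ≈ 0.4936.

0.4936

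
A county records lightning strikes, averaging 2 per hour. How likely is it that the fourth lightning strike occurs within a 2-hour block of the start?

0.5665

Over the interval, μ = 2 × 2 = 4 (a 2-hour block = 2 hours).
The fourth arrival falls in the interval iff at least 4 events occur there: P(S_4 ≤ t) = P(N ≥ 4) = 1 − P(N ≤ 3) ≈ 0.5665.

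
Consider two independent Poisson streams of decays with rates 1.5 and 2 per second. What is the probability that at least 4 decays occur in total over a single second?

0.4634

Independent Poisson processes superpose: combined rate λ = 1.5 + 2 = 3.5 per second.
So μ = 3.5.
P(N ≥ 4) = 1 − P(N ≤ 3) ≈ 0.4634.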